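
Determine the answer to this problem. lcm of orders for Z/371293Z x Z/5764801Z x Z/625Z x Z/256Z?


Exponent = lcm of the cyclic orders; pairwise coprime => product.
13^5*7^8*5^4*2^8=371293*5764801*625*256=342468841230880000


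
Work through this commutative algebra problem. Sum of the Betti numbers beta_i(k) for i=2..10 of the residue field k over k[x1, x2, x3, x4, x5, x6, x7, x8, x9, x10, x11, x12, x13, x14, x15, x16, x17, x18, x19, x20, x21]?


Koszul resolution: beta_i(k)=C(n,i), n=21
C(21,2)=210, C(21,3)=1330, C(21,4)=5985, C(21,5)=20349, C(21,6)=54264, C(21,7)=116280, C(21,8)=203490, C(21,9)=293930, C(21,10)=352716
Sum=1048554


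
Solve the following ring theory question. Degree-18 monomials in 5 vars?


C(d+n-1,n-1)=C(22,4)=7315


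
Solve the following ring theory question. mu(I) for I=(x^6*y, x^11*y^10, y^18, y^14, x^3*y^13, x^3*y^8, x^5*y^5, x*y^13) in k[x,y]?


Remove redundant (divisible by others).
y^18 redundant.
x^3*y^13 redundant.
x^11*y^10 redundant.
Min: x^6*y, x^5*y^5, x^3*y^8, x*y^13, y^14
Count=5


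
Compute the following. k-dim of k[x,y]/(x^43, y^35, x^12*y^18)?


k[x,y]/I, I = (x^43, y^35, x^12*y^18)
Rect: 43x35=1505. Corner: (43-12)x(35-18)=527.
dim = 1505-527 = 978


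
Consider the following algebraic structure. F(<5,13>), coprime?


gcd(5,13)=1 => F=ab-a-b=5*13-5-13=65-18=47


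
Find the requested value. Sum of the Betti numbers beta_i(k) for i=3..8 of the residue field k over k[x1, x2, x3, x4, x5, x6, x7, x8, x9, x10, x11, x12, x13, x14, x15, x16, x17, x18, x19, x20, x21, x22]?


Koszul resolution: beta_i(k)=C(n,i), n=22
C(22,3)=1540, C(22,4)=7315, C(22,5)=26334, C(22,6)=74613, C(22,7)=170544, C(22,8)=319770
Sum=600116


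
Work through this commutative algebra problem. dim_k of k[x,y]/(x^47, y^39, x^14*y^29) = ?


k[x,y]/I, I = (x^47, y^39, x^14*y^29)
Rect: 47x39=1833. Corner: (47-14)x(39-29)=330.
dim = 1833-330 = 1503


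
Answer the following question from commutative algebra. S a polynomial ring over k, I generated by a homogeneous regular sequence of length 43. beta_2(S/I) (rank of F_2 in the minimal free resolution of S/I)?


Regular sequence => Koszul complex is the minimal free resolution.
Syz_1 minimally generated by Koszul relations f_i*e_j - f_j*e_i (i<j): mu(Syz_1) = beta_2 = C(m,2) = m(m-1)/2
m=43
43*42/2 = 903


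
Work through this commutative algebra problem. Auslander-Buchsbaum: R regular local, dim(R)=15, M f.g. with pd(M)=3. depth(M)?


pd+depth=depth(R)=15
depth=15-3=12


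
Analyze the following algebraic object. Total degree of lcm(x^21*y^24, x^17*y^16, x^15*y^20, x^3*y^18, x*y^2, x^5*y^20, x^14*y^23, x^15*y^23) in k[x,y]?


lcm = componentwise max:
x: max(21,17,15,3,1,5,14,15)=21
y: max(24,16,20,18,2,20,23,23)=24
Total=21+24=45


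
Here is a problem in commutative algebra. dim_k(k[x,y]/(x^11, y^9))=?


Basis: x^i*y^j, i<11, j<9
11*9=99


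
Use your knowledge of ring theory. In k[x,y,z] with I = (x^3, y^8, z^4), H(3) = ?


Need i<3, j<8, k<4 with i+j+k=3.
For each i, j ranges over max(0,3-i-3)..min(7,3-i):
  i=0: j in [0,3] -> 4
  i=1: j in [0,2] -> 3
  i=2: j in [0,1] -> 2
H(3) = 4+3+2 = 9


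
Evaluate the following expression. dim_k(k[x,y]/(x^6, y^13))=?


Basis: x^i*y^j, i<6, j<13
6*13=78


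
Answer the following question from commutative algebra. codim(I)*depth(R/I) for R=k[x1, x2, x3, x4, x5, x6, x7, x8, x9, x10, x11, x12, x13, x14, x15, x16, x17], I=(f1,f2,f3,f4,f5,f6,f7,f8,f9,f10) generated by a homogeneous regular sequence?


codim=10, depth=dim(R/I)=17-10=7
Product=10*7=70


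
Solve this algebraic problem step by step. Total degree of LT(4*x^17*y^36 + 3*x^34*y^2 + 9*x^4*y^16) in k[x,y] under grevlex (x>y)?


LT: 4*x^17*y^36
deg_x=17, deg_y=36
Total=17+36=53


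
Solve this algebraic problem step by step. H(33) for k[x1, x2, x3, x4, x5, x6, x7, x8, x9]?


C(d+n-1,n-1)=C(41,8)=95548245


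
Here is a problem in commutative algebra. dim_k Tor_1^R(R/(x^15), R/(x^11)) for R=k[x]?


Tor_1(R/I,R/J)=(I cap J)/IJ=(x^15)/(x^26)
dim=26-15=min(15,11)=11


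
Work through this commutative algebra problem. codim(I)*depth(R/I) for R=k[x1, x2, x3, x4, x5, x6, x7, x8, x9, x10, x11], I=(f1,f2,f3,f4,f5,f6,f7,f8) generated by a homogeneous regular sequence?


codim=8, depth=dim(R/I)=11-8=3
Product=8*3=24


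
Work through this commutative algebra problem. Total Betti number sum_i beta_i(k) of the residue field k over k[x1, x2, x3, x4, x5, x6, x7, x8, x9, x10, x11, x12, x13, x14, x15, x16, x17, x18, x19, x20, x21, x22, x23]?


Koszul resolution: beta_i(k)=C(n,i), n=23
sum_i C(23,i) = 2^23 = 8388608


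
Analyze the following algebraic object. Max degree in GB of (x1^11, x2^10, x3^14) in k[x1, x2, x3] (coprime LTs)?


Pure powers, coprime LTs => already GB.
Degrees: 11, 10, 14
Max=14


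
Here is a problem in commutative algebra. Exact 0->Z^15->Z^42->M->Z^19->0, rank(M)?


Alt sum=0:
(-1)^0*15 + (-1)^1*42 + (-1)^2*? + (-1)^3*19=0
rank(M)=46


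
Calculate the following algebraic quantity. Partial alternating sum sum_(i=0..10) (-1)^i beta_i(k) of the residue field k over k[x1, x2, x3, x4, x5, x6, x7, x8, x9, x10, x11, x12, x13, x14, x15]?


Koszul resolution: beta_i(k)=C(n,i), n=15
sum_(i=0..p) (-1)^i C(n,i) = (-1)^p C(n-1,p)
(-1)^10*C(14,10) = (-1)^10*1001 = 1001


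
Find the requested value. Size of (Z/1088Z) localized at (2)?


2-primary part: 1088=2^6*17
Size=2^6=64


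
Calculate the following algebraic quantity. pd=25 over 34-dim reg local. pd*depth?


pd+depth=34
depth=34-25=9
pd*depth=25*9=225


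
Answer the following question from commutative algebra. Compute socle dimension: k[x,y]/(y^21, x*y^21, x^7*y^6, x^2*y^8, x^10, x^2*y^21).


Socle = ann(m) = span of standard monomials u with x*u, y*u in I (staircase corners).
Redundant generators: x^2*y^21, x*y^21
Minimal generators: x^10, x^7*y^6, x^2*y^8, y^21
Corners: xy^20, x^6y^7, x^9y^5
Socle dim=3


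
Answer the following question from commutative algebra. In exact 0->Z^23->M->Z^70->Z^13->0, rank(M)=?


Alt sum=0:
(-1)^0*23 + (-1)^1*? + (-1)^2*70 + (-1)^3*13=0
rank(M)=80


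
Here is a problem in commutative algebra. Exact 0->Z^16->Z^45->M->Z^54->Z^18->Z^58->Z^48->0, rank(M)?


Alt sum=0:
(-1)^0*16 + (-1)^1*45 + (-1)^2*? + (-1)^3*54 + (-1)^4*18 + (-1)^5*58 + (-1)^6*48=0
rank(M)=75


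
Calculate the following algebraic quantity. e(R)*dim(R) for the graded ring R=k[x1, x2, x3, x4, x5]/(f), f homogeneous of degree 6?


e(R)=deg(f)=6, dim(R)=5-1=4
e*dim=6*4=24


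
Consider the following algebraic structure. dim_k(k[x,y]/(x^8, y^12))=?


Basis: x^i*y^j, i<8, j<12
8*12=96


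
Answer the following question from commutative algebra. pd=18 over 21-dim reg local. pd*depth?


pd+depth=21
depth=21-18=3
pd*depth=18*3=54


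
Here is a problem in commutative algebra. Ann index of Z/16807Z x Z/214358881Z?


Exponent = lcm of the cyclic orders; pairwise coprime => product.
7^5*11^8=16807*214358881=3602729712967


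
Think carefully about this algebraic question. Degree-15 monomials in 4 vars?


C(d+n-1,n-1)=C(18,3)=816


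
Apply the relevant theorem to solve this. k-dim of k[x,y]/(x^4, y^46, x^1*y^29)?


k[x,y]/I, I = (x^4, y^46, x^1*y^29)
Rect: 4x46=184. Corner: (4-1)x(46-29)=51.
dim = 184-51 = 133


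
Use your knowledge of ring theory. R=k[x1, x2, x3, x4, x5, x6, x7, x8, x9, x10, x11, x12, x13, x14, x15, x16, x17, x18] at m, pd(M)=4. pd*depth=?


pd+depth=18
depth=18-4=14
pd*depth=4*14=56


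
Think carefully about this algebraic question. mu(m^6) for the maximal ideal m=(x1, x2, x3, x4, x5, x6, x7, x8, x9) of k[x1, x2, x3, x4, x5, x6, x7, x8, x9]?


Graded Nakayama: mu(m^d) = dim_k (m^d/m^(d+1)) = #degree-6 monomials in 9 vars
C(n+d-1,d)=C(14,6)=3003


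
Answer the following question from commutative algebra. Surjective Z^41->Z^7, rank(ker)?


rank(ker) = 41-7 = 34


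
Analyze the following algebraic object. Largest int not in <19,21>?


gcd(19,21)=1 => F=ab-a-b=19*21-19-21=399-40=359


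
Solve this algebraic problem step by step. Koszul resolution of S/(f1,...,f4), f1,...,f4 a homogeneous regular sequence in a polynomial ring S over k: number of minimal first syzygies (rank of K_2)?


Regular sequence => Koszul complex is the minimal free resolution.
Syz_1 minimally generated by Koszul relations f_i*e_j - f_j*e_i (i<j): mu(Syz_1) = beta_2 = C(m,2) = m(m-1)/2
m=4
4*3/2 = 6


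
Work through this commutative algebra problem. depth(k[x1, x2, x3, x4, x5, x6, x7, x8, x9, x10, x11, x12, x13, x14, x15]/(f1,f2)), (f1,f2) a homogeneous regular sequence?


depth(R)=15
depth(R/I)=15-2=13


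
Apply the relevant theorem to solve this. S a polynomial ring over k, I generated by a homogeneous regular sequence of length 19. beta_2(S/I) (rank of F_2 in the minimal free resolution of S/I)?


Regular sequence => Koszul complex is the minimal free resolution.
Syz_1 minimally generated by Koszul relations f_i*e_j - f_j*e_i (i<j): mu(Syz_1) = beta_2 = C(m,2) = m(m-1)/2
m=19
19*18/2 = 171


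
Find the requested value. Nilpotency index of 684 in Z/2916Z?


684^k mod 2916:
k=1: 684
k=2: 1296
k=3: 0
First zero at k = 3


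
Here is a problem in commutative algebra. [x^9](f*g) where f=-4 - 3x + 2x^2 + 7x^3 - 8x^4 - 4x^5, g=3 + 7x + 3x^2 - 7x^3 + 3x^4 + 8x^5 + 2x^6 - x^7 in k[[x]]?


[x^9] = sum a_i*b_j, i+j=9
  2*-1=-2
  7*2=14
  -8*8=-64
  -4*3=-12
Sum=-64


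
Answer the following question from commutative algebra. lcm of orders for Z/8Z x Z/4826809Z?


Exponent = lcm of the cyclic orders; pairwise coprime => product.
2^3*13^6=8*4826809=38614472


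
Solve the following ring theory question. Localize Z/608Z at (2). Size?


2-primary part: 608=2^5*19
Size=2^5=32


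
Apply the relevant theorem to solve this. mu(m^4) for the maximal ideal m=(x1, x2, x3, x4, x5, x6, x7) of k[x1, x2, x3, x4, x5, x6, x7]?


Graded Nakayama: mu(m^d) = dim_k (m^d/m^(d+1)) = #degree-4 monomials in 7 vars
C(n+d-1,d)=C(10,4)=210


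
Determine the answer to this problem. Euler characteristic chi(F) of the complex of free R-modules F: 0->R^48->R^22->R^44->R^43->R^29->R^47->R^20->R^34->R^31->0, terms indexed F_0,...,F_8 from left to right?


chi = sum (-1)^i * rank:
(-1)^0*48=48
(-1)^1*22=-22
(-1)^2*44=44
(-1)^3*43=-43
(-1)^4*29=29
(-1)^5*47=-47
(-1)^6*20=20
(-1)^7*34=-34
(-1)^8*31=31
chi=26


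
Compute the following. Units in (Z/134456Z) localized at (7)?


Local ring = Z/16807Z.
phi(16807) = 7^4*(7-1) = 14406


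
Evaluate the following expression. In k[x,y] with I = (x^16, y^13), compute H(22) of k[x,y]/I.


k[x,y], I = (x^16, y^13), d = 22
Need i < 16 and d-i < 13.
Range: 10 <= i <= 15.
H(22) = 6


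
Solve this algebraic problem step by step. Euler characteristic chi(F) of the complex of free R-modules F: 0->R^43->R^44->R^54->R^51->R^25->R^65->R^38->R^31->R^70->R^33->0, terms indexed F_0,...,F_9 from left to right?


chi = sum (-1)^i * rank:
(-1)^0*43=43
(-1)^1*44=-44
(-1)^2*54=54
(-1)^3*51=-51
(-1)^4*25=25
(-1)^5*65=-65
(-1)^6*38=38
(-1)^7*31=-31
(-1)^8*70=70
(-1)^9*33=-33
chi=6


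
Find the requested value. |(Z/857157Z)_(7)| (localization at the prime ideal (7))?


7-primary part: 857157=7^5*51
Size=7^5=16807


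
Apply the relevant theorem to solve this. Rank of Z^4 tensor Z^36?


rank(M(x)N) = rank(M)*rank(N)
4*36 = 144


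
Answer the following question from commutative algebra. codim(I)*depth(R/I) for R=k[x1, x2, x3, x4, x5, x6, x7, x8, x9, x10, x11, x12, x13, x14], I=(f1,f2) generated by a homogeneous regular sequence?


codim=2, depth=dim(R/I)=14-2=12
Product=2*12=24


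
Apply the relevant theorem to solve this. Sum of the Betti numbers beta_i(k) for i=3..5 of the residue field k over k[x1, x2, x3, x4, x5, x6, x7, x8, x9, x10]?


Koszul resolution: beta_i(k)=C(n,i), n=10
C(10,3)=120, C(10,4)=210, C(10,5)=252
Sum=582


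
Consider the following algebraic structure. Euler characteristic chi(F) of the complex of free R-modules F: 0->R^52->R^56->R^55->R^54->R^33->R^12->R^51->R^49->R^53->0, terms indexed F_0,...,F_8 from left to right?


chi = sum (-1)^i * rank:
(-1)^0*52=52
(-1)^1*56=-56
(-1)^2*55=55
(-1)^3*54=-54
(-1)^4*33=33
(-1)^5*12=-12
(-1)^6*51=51
(-1)^7*49=-49
(-1)^8*53=53
chi=73


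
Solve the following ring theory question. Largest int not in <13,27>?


gcd(13,27)=1 => F=ab-a-b=13*27-13-27=351-40=311


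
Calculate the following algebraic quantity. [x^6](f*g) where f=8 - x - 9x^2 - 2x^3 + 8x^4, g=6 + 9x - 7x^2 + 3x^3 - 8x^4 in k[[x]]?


[x^6] = sum a_i*b_j, i+j=6
  -9*-8=72
  -2*3=-6
  8*-7=-56
Sum=10


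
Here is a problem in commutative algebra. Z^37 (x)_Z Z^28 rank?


rank(M(x)N) = rank(M)*rank(N)
37*28 = 1036


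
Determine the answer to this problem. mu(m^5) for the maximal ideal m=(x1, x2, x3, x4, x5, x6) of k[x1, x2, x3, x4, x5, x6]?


Graded Nakayama: mu(m^d) = dim_k (m^d/m^(d+1)) = #degree-5 monomials in 6 vars
C(n+d-1,d)=C(10,5)=252


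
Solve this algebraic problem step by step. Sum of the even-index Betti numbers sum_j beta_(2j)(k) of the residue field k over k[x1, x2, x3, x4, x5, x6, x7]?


Koszul resolution: beta_i(k)=C(n,i), n=7
sum_even C(7,i) = 2^(n-1) = 2^6 = 64


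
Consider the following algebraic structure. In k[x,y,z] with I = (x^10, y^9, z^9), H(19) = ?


Need i<10, j<9, k<9 with i+j+k=19.
For each i, j ranges over max(0,19-i-8)..min(8,19-i):
  i=0: j in [11,8] -> 0
  i=1: j in [10,8] -> 0
  i=2: j in [9,8] -> 0
  i=3: j in [8,8] -> 1
  i=4: j in [7,8] -> 2
  i=5: j in [6,8] -> 3
  i=6: j in [5,8] -> 4
  i=7: j in [4,8] -> 5
  i=8: j in [3,8] -> 6
  i=9: j in [2,8] -> 7
H(19) = 0+0+0+1+2+3+4+5+6+7 = 28


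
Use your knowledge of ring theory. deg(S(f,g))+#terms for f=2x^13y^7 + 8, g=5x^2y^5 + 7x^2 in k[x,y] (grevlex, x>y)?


LT(f)=2x^13y^7, LT(g)=5x^2y^5
lcm(LM)=x^13y^7
S(f,g) (scaled by 10 to clear denominators) = 5*f - 2x^11y^2*g = -14x^13y^2 + 40
2 terms, deg 15.
15+2=17


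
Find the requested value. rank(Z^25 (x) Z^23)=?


rank(M(x)N) = rank(M)*rank(N)
25*23 = 575


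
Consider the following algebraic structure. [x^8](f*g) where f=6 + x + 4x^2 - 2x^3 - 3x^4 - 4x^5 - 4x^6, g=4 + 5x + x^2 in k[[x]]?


[x^8] = sum a_i*b_j, i+j=8
  -4*1=-4
Sum=-4


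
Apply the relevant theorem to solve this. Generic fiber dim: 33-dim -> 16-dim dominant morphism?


dim(fiber)=dim(X)-dim(Y)=33-16=17


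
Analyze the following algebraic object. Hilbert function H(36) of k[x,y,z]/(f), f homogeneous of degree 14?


C(38,2)-C(24,2)=703-276=427


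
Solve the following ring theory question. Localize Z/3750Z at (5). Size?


5-primary part: 3750=5^4*6
Size=5^4=625


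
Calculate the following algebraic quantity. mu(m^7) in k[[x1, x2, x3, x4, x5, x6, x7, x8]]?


C(n+d-1,d)=C(14,7)=3432


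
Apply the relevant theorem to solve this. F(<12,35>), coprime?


gcd(12,35)=1 => F=ab-a-b=12*35-12-35=420-47=373


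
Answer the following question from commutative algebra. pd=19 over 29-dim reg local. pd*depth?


pd+depth=29
depth=29-19=10
pd*depth=19*10=190


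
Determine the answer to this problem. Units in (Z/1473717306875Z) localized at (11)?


Local ring = Z/2357947691Z.
phi(2357947691) = 11^8*(11-1) = 2143588810


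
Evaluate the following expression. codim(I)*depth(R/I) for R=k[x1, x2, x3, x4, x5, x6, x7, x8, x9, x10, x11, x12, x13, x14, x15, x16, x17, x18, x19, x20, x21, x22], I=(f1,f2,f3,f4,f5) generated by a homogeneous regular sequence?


codim=5, depth=dim(R/I)=22-5=17
Product=5*17=85


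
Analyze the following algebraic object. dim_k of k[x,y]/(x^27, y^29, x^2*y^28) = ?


k[x,y]/I, I = (x^27, y^29, x^2*y^28)
Rect: 27x29=783. Corner: (27-2)x(29-28)=25.
dim = 783-25 = 758


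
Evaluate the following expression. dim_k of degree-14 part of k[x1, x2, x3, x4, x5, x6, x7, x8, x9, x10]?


C(d+n-1,n-1)=C(23,9)=817190


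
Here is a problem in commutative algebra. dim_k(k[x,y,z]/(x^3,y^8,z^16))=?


Basis: x^iy^jz^k, i<3,j<8,k<16
3*8*16=384


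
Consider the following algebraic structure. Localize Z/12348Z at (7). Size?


7-primary part: 12348=7^3*36
Size=7^3=343


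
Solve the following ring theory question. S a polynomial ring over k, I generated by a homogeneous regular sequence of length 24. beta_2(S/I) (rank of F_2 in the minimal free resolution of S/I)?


Regular sequence => Koszul complex is the minimal free resolution.
Syz_1 minimally generated by Koszul relations f_i*e_j - f_j*e_i (i<j): mu(Syz_1) = beta_2 = C(m,2) = m(m-1)/2
m=24
24*23/2 = 276


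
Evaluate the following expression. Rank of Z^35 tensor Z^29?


rank(M(x)N) = rank(M)*rank(N)
35*29 = 1015


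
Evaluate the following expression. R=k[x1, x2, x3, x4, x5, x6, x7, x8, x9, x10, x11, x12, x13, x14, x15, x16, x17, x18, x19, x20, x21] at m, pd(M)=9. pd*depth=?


pd+depth=21
depth=21-9=12
pd*depth=9*12=108


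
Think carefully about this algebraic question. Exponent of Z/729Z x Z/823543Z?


Exponent = lcm of the cyclic orders; pairwise coprime => product.
3^6*7^7=729*823543=600362847


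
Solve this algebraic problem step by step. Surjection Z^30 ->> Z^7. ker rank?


rank(ker) = 30-7 = 23


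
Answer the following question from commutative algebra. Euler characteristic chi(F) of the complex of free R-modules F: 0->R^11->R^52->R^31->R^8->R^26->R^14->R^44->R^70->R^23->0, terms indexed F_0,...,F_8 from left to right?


chi = sum (-1)^i * rank:
(-1)^0*11=11
(-1)^1*52=-52
(-1)^2*31=31
(-1)^3*8=-8
(-1)^4*26=26
(-1)^5*14=-14
(-1)^6*44=44
(-1)^7*70=-70
(-1)^8*23=23
chi=-9


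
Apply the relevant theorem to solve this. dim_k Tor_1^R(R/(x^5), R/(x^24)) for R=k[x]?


Tor_1(R/I,R/J)=(I cap J)/IJ=(x^24)/(x^29)
dim=29-24=min(5,24)=5


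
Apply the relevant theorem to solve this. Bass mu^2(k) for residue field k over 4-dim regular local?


C(n,i)=C(4,2)=6


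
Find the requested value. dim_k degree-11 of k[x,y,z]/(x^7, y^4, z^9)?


Need i<7, j<4, k<9 with i+j+k=11.
For each i, j ranges over max(0,11-i-8)..min(3,11-i):
  i=0: j in [3,3] -> 1
  i=1: j in [2,3] -> 2
  i=2: j in [1,3] -> 3
  i=3: j in [0,3] -> 4
  i=4: j in [0,3] -> 4
  i=5: j in [0,3] -> 4
  i=6: j in [0,3] -> 4
H(11) = 1+2+3+4+4+4+4 = 22


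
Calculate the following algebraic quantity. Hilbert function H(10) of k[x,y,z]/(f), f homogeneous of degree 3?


C(12,2)-C(9,2)=66-36=30


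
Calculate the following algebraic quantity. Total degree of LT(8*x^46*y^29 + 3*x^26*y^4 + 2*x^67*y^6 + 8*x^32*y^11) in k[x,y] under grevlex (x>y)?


LT: 8*x^46*y^29
deg_x=46, deg_y=29
Total=46+29=75


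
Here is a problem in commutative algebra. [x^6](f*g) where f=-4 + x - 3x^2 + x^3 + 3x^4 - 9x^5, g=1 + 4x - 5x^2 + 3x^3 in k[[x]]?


[x^6] = sum a_i*b_j, i+j=6
  1*3=3
  3*-5=-15
  -9*4=-36
Sum=-48


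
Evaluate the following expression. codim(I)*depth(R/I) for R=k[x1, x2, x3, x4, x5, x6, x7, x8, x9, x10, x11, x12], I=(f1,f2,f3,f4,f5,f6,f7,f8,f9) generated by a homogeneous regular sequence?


codim=9, depth=dim(R/I)=12-9=3
Product=9*3=27


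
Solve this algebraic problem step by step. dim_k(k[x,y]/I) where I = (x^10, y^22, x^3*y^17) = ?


k[x,y]/I, I = (x^10, y^22, x^3*y^17)
Rect: 10x22=220. Corner: (10-3)x(22-17)=35.
dim = 220-35 = 185


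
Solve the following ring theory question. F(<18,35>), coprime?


gcd(18,35)=1 => F=ab-a-b=18*35-18-35=630-53=577


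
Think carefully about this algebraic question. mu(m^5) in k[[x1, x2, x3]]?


C(n+d-1,d)=C(7,5)=21


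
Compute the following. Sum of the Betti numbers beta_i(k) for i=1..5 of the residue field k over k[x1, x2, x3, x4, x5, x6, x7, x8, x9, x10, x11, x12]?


Koszul resolution: beta_i(k)=C(n,i), n=12
C(12,1)=12, C(12,2)=66, C(12,3)=220, C(12,4)=495, C(12,5)=792
Sum=1585


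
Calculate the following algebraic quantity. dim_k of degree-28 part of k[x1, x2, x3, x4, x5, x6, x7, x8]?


C(d+n-1,n-1)=C(35,7)=6724520


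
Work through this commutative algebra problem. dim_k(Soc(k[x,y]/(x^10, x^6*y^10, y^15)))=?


Socle = ann(m) = span of standard monomials u with x*u, y*u in I (staircase corners).
Minimal generators: x^10, x^6*y^10, y^15
Corners: x^5y^14, x^9y^9
Socle dim=2


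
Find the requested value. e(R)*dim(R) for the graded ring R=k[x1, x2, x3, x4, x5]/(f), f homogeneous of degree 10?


e(R)=deg(f)=10, dim(R)=5-1=4
e*dim=10*4=40


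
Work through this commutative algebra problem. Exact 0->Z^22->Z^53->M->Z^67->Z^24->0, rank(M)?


Alt sum=0:
(-1)^0*22 + (-1)^1*53 + (-1)^2*? + (-1)^3*67 + (-1)^4*24=0
rank(M)=74


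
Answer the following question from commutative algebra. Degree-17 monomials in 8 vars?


C(d+n-1,n-1)=C(24,7)=346104


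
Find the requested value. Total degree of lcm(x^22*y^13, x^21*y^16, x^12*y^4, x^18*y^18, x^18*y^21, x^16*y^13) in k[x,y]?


lcm = componentwise max:
x: max(22,21,12,18,18,16)=22
y: max(13,16,4,18,21,13)=21
Total=22+21=43


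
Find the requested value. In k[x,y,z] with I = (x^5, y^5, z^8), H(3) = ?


Need i<5, j<5, k<8 with i+j+k=3.
For each i, j ranges over max(0,3-i-7)..min(4,3-i):
  i=0: j in [0,3] -> 4
  i=1: j in [0,2] -> 3
  i=2: j in [0,1] -> 2
  i=3: j in [0,0] -> 1
H(3) = 4+3+2+1 = 10


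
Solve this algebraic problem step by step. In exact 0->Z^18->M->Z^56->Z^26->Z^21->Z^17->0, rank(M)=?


Alt sum=0:
(-1)^0*18 + (-1)^1*? + (-1)^2*56 + (-1)^3*26 + (-1)^4*21 + (-1)^5*17=0
rank(M)=52


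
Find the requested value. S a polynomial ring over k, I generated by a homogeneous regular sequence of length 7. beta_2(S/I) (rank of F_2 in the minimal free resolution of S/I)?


Regular sequence => Koszul complex is the minimal free resolution.
Syz_1 minimally generated by Koszul relations f_i*e_j - f_j*e_i (i<j): mu(Syz_1) = beta_2 = C(m,2) = m(m-1)/2
m=7
7*6/2 = 21


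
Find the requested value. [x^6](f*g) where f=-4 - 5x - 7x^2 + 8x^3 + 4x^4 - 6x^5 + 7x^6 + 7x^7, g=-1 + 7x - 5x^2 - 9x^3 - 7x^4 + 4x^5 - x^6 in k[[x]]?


[x^6] = sum a_i*b_j, i+j=6
  -4*-1=4
  -5*4=-20
  -7*-7=49
  8*-9=-72
  4*-5=-20
  -6*7=-42
  7*-1=-7
Sum=-108


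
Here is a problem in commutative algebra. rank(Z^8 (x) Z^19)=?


rank(M(x)N) = rank(M)*rank(N)
8*19 = 152


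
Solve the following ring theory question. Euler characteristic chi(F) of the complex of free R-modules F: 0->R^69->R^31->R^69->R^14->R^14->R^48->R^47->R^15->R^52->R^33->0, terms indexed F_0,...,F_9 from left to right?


chi = sum (-1)^i * rank:
(-1)^0*69=69
(-1)^1*31=-31
(-1)^2*69=69
(-1)^3*14=-14
(-1)^4*14=14
(-1)^5*48=-48
(-1)^6*47=47
(-1)^7*15=-15
(-1)^8*52=52
(-1)^9*33=-33
chi=110


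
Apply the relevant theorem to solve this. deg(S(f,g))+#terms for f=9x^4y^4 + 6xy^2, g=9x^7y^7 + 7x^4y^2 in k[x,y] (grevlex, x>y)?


LT(f)=9x^4y^4, LT(g)=9x^7y^7
lcm(LM)=x^7y^7
S(f,g) (scaled by 81 to clear denominators) = 9x^3y^3*f - 9*g = 54x^4y^5 - 63x^4y^2
2 terms, deg 9.
9+2=11


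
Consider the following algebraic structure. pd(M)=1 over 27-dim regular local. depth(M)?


pd+depth=depth(R)=27
depth=27-1=26


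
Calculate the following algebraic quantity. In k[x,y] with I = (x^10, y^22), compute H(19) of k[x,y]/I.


k[x,y], I = (x^10, y^22), d = 19
Need i < 10 and d-i < 22.
Range: 0 <= i <= 9.
H(19) = 10


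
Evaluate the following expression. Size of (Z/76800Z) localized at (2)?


2-primary part: 76800=2^10*75
Size=2^10=1024


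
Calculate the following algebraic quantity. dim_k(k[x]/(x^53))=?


Basis: 1,x,...,x^52
dim=53


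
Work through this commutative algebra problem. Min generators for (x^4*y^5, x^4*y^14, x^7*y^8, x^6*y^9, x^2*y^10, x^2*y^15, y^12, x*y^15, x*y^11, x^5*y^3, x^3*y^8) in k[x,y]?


Remove redundant (divisible by others).
x^6*y^9 redundant.
x*y^15 redundant.
x^7*y^8 redundant.
x^2*y^15 redundant.
x^4*y^14 redundant.
Min: x^5*y^3, x^4*y^5, x^3*y^8, x^2*y^10, x*y^11, y^12
Count=6


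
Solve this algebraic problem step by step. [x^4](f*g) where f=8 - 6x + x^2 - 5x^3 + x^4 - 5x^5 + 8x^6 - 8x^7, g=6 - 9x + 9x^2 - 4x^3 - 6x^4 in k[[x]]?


[x^4] = sum a_i*b_j, i+j=4
  8*-6=-48
  -6*-4=24
  1*9=9
  -5*-9=45
  1*6=6
Sum=36


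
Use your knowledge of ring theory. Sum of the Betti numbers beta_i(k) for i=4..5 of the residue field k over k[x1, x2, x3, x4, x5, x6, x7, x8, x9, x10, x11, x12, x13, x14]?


Koszul resolution: beta_i(k)=C(n,i), n=14
C(14,4)=1001, C(14,5)=2002
Sum=3003


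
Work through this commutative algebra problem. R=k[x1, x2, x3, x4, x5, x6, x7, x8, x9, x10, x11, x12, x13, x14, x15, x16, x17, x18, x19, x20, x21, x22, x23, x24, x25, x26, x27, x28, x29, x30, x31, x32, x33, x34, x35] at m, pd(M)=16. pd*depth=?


pd+depth=35
depth=35-16=19
pd*depth=16*19=304


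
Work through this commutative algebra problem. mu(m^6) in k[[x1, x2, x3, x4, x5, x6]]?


C(n+d-1,d)=C(11,6)=462


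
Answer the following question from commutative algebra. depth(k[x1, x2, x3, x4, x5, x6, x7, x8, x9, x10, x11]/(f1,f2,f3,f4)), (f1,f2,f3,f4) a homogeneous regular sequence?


depth(R)=11
depth(R/I)=11-4=7


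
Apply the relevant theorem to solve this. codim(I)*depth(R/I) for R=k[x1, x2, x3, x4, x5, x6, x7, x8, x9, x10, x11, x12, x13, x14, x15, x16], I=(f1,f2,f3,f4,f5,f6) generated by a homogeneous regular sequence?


codim=6, depth=dim(R/I)=16-6=10
Product=6*10=60


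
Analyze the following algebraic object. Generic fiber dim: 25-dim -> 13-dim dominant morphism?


dim(fiber)=dim(X)-dim(Y)=25-13=12


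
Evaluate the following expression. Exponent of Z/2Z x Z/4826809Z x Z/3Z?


Exponent = lcm of the cyclic orders; pairwise coprime => product.
2^1*13^6*3^1=2*4826809*3=28960854


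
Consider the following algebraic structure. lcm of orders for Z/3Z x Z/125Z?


Exponent = lcm of the cyclic orders; pairwise coprime => product.
3^1*5^3=3*125=375


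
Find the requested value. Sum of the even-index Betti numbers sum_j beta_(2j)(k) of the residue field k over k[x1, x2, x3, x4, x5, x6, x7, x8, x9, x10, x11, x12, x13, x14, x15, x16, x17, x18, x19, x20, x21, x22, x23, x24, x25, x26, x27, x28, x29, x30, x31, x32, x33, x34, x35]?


Koszul resolution: beta_i(k)=C(n,i), n=35
sum_even C(35,i) = 2^(n-1) = 2^34 = 17179869184


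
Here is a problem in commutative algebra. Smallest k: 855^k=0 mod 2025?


855^k mod 2025:
k=1: 855
k=2: 0
First zero at k = 2


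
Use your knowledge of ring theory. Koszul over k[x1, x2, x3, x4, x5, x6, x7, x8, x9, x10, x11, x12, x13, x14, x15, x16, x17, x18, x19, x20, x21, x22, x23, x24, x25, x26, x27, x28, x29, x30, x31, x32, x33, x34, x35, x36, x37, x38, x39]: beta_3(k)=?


C(n,i)=C(39,3)=9139


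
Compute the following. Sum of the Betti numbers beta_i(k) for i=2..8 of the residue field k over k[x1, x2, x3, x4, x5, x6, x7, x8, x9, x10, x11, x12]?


Koszul resolution: beta_i(k)=C(n,i), n=12
C(12,2)=66, C(12,3)=220, C(12,4)=495, C(12,5)=792, C(12,6)=924, C(12,7)=792, C(12,8)=495
Sum=3784


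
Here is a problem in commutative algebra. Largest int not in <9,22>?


gcd(9,22)=1 => F=ab-a-b=9*22-9-22=198-31=167


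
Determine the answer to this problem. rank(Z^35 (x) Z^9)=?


rank(M(x)N) = rank(M)*rank(N)
35*9 = 315


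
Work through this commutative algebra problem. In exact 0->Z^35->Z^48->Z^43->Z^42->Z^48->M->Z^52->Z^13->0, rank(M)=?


Alt sum=0:
(-1)^0*35 + (-1)^1*48 + (-1)^2*43 + (-1)^3*42 + (-1)^4*48 + (-1)^5*? + (-1)^6*52 + (-1)^7*13=0
rank(M)=75


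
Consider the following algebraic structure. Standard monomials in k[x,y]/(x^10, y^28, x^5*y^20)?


k[x,y]/I, I = (x^10, y^28, x^5*y^20)
Rect: 10x28=280. Corner: (10-5)x(28-20)=40.
dim = 280-40 = 240


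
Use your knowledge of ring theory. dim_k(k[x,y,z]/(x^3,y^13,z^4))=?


Basis: x^iy^jz^k, i<3,j<13,k<4
3*13*4=156


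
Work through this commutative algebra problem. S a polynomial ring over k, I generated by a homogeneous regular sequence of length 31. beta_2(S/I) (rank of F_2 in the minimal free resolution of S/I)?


Regular sequence => Koszul complex is the minimal free resolution.
Syz_1 minimally generated by Koszul relations f_i*e_j - f_j*e_i (i<j): mu(Syz_1) = beta_2 = C(m,2) = m(m-1)/2
m=31
31*30/2 = 465


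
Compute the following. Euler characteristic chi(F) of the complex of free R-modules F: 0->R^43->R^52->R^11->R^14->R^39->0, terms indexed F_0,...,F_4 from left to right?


chi = sum (-1)^i * rank:
(-1)^0*43=43
(-1)^1*52=-52
(-1)^2*11=11
(-1)^3*14=-14
(-1)^4*39=39
chi=27


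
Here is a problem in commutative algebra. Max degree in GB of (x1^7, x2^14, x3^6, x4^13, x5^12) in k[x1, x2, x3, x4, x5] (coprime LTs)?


Pure powers, coprime LTs => already GB.
Degrees: 7, 14, 6, 13, 12
Max=14


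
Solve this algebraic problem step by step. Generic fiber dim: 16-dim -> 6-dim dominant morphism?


dim(fiber)=dim(X)-dim(Y)=16-6=10


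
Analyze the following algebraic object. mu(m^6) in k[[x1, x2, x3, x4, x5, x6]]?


C(n+d-1,d)=C(11,6)=462


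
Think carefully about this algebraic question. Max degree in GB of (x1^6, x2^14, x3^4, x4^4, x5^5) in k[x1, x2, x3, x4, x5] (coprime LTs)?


Pure powers, coprime LTs => already GB.
Degrees: 6, 14, 4, 4, 5
Max=14


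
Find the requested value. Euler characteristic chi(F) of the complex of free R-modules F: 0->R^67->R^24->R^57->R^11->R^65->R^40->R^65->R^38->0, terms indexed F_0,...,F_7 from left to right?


chi = sum (-1)^i * rank:
(-1)^0*67=67
(-1)^1*24=-24
(-1)^2*57=57
(-1)^3*11=-11
(-1)^4*65=65
(-1)^5*40=-40
(-1)^6*65=65
(-1)^7*38=-38
chi=141


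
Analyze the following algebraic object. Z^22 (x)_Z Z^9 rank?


rank(M(x)N) = rank(M)*rank(N)
22*9 = 198


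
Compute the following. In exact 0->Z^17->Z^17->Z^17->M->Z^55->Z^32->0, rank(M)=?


Alt sum=0:
(-1)^0*17 + (-1)^1*17 + (-1)^2*17 + (-1)^3*? + (-1)^4*55 + (-1)^5*32=0
rank(M)=40


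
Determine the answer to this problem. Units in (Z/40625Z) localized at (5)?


Local ring = Z/3125Z.
phi(3125) = 5^4*(5-1) = 2500


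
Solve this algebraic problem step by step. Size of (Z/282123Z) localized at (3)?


3-primary part: 282123=3^8*43
Size=3^8=6561


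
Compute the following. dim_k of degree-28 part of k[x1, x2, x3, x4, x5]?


C(d+n-1,n-1)=C(32,4)=35960


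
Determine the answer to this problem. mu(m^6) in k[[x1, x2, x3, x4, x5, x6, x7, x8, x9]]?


C(n+d-1,d)=C(14,6)=3003


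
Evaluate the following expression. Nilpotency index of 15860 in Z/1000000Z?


15860^k mod 1000000:
k=1: 15860
k=2: 539600
k=3: 56000
k=4: 160000
k=5: 600000
k=6: 0
First zero at k = 6


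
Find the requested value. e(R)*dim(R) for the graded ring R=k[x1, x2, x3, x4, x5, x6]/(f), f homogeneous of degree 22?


e(R)=deg(f)=22, dim(R)=6-1=5
e*dim=22*5=110


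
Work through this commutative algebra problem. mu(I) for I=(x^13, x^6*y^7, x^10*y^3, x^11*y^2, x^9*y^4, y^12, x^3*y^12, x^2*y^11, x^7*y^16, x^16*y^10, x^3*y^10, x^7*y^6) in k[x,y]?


Remove redundant (divisible by others).
x^3*y^12 redundant.
x^7*y^16 redundant.
x^16*y^10 redundant.
Min: x^13, x^11*y^2, x^10*y^3, x^9*y^4, x^7*y^6, x^6*y^7, x^3*y^10, x^2*y^11, y^12
Count=9


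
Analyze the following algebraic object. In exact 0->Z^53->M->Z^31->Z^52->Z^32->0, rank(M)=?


Alt sum=0:
(-1)^0*53 + (-1)^1*? + (-1)^2*31 + (-1)^3*52 + (-1)^4*32=0
rank(M)=64


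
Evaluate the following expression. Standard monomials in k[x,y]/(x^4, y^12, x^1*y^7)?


k[x,y]/I, I = (x^4, y^12, x^1*y^7)
Rect: 4x12=48. Corner: (4-1)x(12-7)=15.
dim = 48-15 = 33


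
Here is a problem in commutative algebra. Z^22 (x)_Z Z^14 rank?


rank(M(x)N) = rank(M)*rank(N)
22*14 = 308


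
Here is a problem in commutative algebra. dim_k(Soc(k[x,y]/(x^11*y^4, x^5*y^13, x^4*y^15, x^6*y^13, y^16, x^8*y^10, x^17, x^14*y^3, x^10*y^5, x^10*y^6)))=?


Socle = ann(m) = span of standard monomials u with x*u, y*u in I (staircase corners).
Redundant generators: x^10*y^6, x^6*y^13
Minimal generators: x^17, x^14*y^3, x^11*y^4, x^10*y^5, x^8*y^10, x^5*y^13, x^4*y^15, y^16
Corners: x^3y^15, x^4y^14, x^7y^12, x^9y^9, x^10y^4, x^13y^3, x^16y^2
Socle dim=7


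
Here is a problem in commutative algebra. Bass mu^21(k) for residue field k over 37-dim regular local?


C(n,i)=C(37,21)=12875774670


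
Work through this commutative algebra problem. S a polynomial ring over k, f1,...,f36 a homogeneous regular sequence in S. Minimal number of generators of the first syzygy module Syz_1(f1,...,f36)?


Regular sequence => Koszul complex is the minimal free resolution.
Syz_1 minimally generated by Koszul relations f_i*e_j - f_j*e_i (i<j): mu(Syz_1) = beta_2 = C(m,2) = m(m-1)/2
m=36
36*35/2 = 630


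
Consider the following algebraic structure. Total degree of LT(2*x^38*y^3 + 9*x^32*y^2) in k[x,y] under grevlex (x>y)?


LT: 2*x^38*y^3
deg_x=38, deg_y=3
Total=38+3=41


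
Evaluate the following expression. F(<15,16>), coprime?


gcd(15,16)=1 => F=ab-a-b=15*16-15-16=240-31=209


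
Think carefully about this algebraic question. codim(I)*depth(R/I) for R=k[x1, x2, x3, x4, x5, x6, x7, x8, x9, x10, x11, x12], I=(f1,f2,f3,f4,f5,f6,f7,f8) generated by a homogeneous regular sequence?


codim=8, depth=dim(R/I)=12-8=4
Product=8*4=32


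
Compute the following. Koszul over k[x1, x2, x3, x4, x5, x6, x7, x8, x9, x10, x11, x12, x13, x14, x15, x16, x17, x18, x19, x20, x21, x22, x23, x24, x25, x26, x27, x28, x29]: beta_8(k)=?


C(n,i)=C(29,8)=4292145


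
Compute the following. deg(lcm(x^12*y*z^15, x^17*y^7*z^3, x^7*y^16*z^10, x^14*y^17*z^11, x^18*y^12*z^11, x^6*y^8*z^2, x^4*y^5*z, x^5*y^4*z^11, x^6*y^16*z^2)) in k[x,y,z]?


lcm = componentwise max:
x: max(12,17,7,14,18,6,4,5,6)=18
y: max(1,7,16,17,12,8,5,4,16)=17
z: max(15,3,10,11,11,2,1,11,2)=15
Total=18+17+15=50


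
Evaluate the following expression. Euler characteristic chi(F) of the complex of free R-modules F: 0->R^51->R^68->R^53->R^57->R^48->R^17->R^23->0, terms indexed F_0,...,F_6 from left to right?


chi = sum (-1)^i * rank:
(-1)^0*51=51
(-1)^1*68=-68
(-1)^2*53=53
(-1)^3*57=-57
(-1)^4*48=48
(-1)^5*17=-17
(-1)^6*23=23
chi=33


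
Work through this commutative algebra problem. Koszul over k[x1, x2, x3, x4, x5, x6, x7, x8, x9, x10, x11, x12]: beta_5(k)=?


C(n,i)=C(12,5)=792


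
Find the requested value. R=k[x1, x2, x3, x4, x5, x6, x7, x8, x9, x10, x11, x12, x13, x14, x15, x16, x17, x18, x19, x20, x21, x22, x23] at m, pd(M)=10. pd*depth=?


pd+depth=23
depth=23-10=13
pd*depth=10*13=130


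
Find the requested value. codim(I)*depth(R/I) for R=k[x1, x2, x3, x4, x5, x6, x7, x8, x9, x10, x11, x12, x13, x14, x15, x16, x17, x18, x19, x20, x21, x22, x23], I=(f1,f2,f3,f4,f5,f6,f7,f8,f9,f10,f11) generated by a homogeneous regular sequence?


codim=11, depth=dim(R/I)=23-11=12
Product=11*12=132


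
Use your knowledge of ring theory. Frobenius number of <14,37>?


gcd(14,37)=1 => F=ab-a-b=14*37-14-37=518-51=467


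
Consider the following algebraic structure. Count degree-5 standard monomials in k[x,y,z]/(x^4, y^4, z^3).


Need i<4, j<4, k<3 with i+j+k=5.
For each i, j ranges over max(0,5-i-2)..min(3,5-i):
  i=0: j in [3,3] -> 1
  i=1: j in [2,3] -> 2
  i=2: j in [1,3] -> 3
  i=3: j in [0,2] -> 3
H(5) = 1+2+3+3 = 9


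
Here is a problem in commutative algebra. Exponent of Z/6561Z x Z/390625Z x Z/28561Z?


Exponent = lcm of the cyclic orders; pairwise coprime => product.
3^8*5^8*13^4=6561*390625*28561=73198719140625


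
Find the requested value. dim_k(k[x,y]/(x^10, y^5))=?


Basis: x^i*y^j, i<10, j<5
10*5=50


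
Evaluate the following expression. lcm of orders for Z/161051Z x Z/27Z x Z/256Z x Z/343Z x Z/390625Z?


Exponent = lcm of the cyclic orders; pairwise coprime => product.
11^5*3^3*2^8*7^3*5^8=161051*27*256*343*390625=149149331100000000


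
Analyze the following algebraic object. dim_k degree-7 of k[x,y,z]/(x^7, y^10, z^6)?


Need i<7, j<10, k<6 with i+j+k=7.
For each i, j ranges over max(0,7-i-5)..min(9,7-i):
  i=0: j in [2,7] -> 6
  i=1: j in [1,6] -> 6
  i=2: j in [0,5] -> 6
  i=3: j in [0,4] -> 5
  i=4: j in [0,3] -> 4
  i=5: j in [0,2] -> 3
  i=6: j in [0,1] -> 2
H(7) = 6+6+6+5+4+3+2 = 32


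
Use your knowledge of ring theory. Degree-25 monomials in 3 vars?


C(d+n-1,n-1)=C(27,2)=351


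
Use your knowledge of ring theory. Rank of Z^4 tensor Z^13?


rank(M(x)N) = rank(M)*rank(N)
4*13 = 52


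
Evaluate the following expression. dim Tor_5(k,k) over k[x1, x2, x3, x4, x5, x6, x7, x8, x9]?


Koszul: C(n,i)=C(9,5)=126


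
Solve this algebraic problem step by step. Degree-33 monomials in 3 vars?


C(d+n-1,n-1)=C(35,2)=595


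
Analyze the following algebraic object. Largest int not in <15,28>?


gcd(15,28)=1 => F=ab-a-b=15*28-15-28=420-43=377


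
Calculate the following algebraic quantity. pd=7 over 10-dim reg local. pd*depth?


pd+depth=10
depth=10-7=3
pd*depth=7*3=21


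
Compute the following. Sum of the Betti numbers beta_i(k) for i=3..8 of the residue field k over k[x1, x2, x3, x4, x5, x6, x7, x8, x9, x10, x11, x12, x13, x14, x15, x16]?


Koszul resolution: beta_i(k)=C(n,i), n=16
C(16,3)=560, C(16,4)=1820, C(16,5)=4368, C(16,6)=8008, C(16,7)=11440, C(16,8)=12870
Sum=39066


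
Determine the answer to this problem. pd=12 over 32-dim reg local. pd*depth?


pd+depth=32
depth=32-12=20
pd*depth=12*20=240


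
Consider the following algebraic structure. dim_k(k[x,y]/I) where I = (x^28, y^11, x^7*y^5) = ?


k[x,y]/I, I = (x^28, y^11, x^7*y^5)
Rect: 28x11=308. Corner: (28-7)x(11-5)=126.
dim = 308-126 = 182


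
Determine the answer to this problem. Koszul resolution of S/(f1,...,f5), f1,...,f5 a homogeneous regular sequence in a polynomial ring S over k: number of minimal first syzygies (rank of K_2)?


Regular sequence => Koszul complex is the minimal free resolution.
Syz_1 minimally generated by Koszul relations f_i*e_j - f_j*e_i (i<j): mu(Syz_1) = beta_2 = C(m,2) = m(m-1)/2
m=5
5*4/2 = 10


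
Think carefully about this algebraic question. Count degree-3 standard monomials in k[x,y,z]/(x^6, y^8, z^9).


Need i<6, j<8, k<9 with i+j+k=3.
For each i, j ranges over max(0,3-i-8)..min(7,3-i):
  i=0: j in [0,3] -> 4
  i=1: j in [0,2] -> 3
  i=2: j in [0,1] -> 2
  i=3: j in [0,0] -> 1
H(3) = 4+3+2+1 = 10


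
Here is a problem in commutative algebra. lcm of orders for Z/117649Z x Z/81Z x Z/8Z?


Exponent = lcm of the cyclic orders; pairwise coprime => product.
7^6*3^4*2^3=117649*81*8=76236552


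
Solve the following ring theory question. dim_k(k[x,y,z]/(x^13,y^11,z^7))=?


Basis: x^iy^jz^k, i<13,j<11,k<7
13*11*7=1001


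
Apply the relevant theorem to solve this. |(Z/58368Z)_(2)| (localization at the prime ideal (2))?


2-primary part: 58368=2^10*57
Size=2^10=1024


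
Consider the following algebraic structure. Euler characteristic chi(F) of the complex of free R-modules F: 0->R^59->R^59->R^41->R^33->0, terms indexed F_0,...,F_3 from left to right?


chi = sum (-1)^i * rank:
(-1)^0*59=59
(-1)^1*59=-59
(-1)^2*41=41
(-1)^3*33=-33
chi=8


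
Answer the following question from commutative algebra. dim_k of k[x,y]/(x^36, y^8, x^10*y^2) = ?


k[x,y]/I, I = (x^36, y^8, x^10*y^2)
Rect: 36x8=288. Corner: (36-10)x(8-2)=156.
dim = 288-156 = 132


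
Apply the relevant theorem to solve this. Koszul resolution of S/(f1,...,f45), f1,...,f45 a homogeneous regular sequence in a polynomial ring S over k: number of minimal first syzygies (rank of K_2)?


Regular sequence => Koszul complex is the minimal free resolution.
Syz_1 minimally generated by Koszul relations f_i*e_j - f_j*e_i (i<j): mu(Syz_1) = beta_2 = C(m,2) = m(m-1)/2
m=45
45*44/2 = 990


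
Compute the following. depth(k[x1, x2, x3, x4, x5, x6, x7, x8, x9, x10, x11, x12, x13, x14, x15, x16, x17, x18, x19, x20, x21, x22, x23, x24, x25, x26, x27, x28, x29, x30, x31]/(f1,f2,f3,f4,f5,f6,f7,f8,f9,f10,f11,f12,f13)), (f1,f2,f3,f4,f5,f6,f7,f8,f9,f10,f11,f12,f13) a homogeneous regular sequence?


depth(R)=31
depth(R/I)=31-13=18
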